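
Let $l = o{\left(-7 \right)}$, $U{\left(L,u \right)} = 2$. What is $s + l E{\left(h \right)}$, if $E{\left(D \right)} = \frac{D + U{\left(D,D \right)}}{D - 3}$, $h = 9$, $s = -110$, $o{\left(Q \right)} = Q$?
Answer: $- \frac{737}{6} \approx -122.83$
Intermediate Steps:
$E{\left(D \right)} = \frac{2 + D}{-3 + D}$ ($E{\left(D \right)} = \frac{D + 2}{D - 3} = \frac{2 + D}{-3 + D}$)
$l = -7$
$s + l E{\left(h \right)} = -110 - 7 \frac{2 + 9}{-3 + 9} = -110 - 7 \cdot \frac{1}{6} \cdot 11 = -110 - \frac{77}{6} = - \frac{737}{6}$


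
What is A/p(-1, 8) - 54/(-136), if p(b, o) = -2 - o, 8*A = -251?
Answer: 4807/1360 ≈ 3.5346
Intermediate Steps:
A = -251/8 (A = (⅛)*(-251) = -251/8 ≈ -31.375)
A/p(-1, 8) - 54/(-136) = -251/(8*(-2 - 1*8)) - 54/(-136) = -251/(8*(-2 - 8)) - 54*(-1/136) = -251/8/(-10) + 27/68 = -251/8*(-⅒) + 27/68 = 251/80 + 27/68 = 4807/1360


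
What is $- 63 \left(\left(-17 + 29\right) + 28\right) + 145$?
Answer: $-2375$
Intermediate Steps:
$- 63 \left(\left(-17 + 29\right) + 28\right) + 145 = - 63 \left(12 + 28\right) + 145 = \left(-63\right) 40 + 145 = -2520 + 145 = -2375$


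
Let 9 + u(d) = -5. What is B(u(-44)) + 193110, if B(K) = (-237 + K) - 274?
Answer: 192585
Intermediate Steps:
u(d) = -14 (u(d) = -9 - 5 = -14)
B(K) = -511 + K
B(u(-44)) + 193110 = (-511 - 14) + 193110 = -525 + 193110 = 192585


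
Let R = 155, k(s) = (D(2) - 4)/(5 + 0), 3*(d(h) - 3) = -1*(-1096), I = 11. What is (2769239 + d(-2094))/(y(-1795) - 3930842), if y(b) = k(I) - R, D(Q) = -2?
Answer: -41544110/58964973 ≈ -0.70456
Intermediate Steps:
d(h) = 1105/3 (d(h) = 3 + (-1*(-1096))/3 = 3 + (⅓)*1096 = 3 + 1096/3 = 1105/3)
k(s) = -6/5 (k(s) = (-2 - 4)/(5 + 0) = -6/5)
y(b) = -781/5 (y(b) = -6/5 - 1*155 = -6/5 - 155 = -781/5)
(2769239 + d(-2094))/(y(-1795) - 3930842) = (2769239 + 1105/3)/(-781/5 - 3930842) = 8308822/(3*(-19654991/5)) = (8308822/3)*(-5/19654991) = -41544110/58964973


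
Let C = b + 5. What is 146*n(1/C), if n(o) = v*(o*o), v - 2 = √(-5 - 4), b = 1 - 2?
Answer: 73/4 + 219*I/8 ≈ 18.25 + 27.375*I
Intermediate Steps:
b = -1
C = 4 (C = -1 + 5 = 4)
v = 2 + 3*I (v = 2 + √(-5 - 4) = 2 + √(-9) = 2 + 3*I ≈ 2.0 + 3.0*I)
n(o) = o²*(2 + 3*I) (n(o) = (2 + 3*I)*(o*o) = (2 + 3*I)*o² = o²*(2 + 3*I))
146*n(1/C) = 146*((1/4)²*(2 + 3*I)) = 146*((¼)²*(2 + 3*I)) = 146*((2 + 3*I)/16) = 146*(⅛ + 3*I/16) = 73/4 + 219*I/8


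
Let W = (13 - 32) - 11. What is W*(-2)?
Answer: 60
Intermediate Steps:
W = -30 (W = -19 - 11 = -30)
W*(-2) = -30*(-2) = 60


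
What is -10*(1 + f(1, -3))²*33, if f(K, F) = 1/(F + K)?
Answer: -165/2 ≈ -82.500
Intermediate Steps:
-10*(1 + f(1, -3))²*33 = -10*(1 + 1/(-3 + 1))²*33 = -10*(1 + 1/(-2))²*33 = -10*(1 - ½)²*33 = -10*(½)²*33 = -10*¼*33 = -5/2*33 = -165/2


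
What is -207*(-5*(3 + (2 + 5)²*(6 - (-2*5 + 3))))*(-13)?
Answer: -8611200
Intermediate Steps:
-207*(-5*(3 + (2 + 5)²*(6 - (-2*5 + 3))))*(-13) = -207*(-5*(3 + 7²*(6 - (-10 + 3))))*(-13) = -207*(-5*(3 + 49*(6 - 1*(-7))))*(-13) = -207*(-5*(3 + 49*(6 + 7)))*(-13) = -207*(-5*(3 + 49*13))*(-13) = -207*(-5*(3 + 637))*(-13) = -207*(-5*640)*(-13) = -(-662400)*(-13) = -207*41600 = -8611200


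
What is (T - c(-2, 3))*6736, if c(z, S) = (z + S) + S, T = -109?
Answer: -761168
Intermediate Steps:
c(z, S) = z + 2*S (c(z, S) = (S + z) + S = z + 2*S)
(T - c(-2, 3))*6736 = (-109 - (-2 + 2*3))*6736 = (-109 - (-2 + 6))*6736 = (-109 - 1*4)*6736 = (-109 - 4)*6736 = -113*6736 = -761168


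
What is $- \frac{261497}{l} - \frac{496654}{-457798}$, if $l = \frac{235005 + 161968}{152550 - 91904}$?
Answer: $- \frac{3629952764630567}{90866722727} \approx -39948.0$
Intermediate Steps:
$l = \frac{396973}{60646} \approx 6.5457$
$- \frac{261497}{l} - \frac{496654}{-457798} = - \frac{261497}{\frac{396973}{60646}} - \frac{496654}{-457798} = \left(-261497\right) \frac{60646}{396973} - - \frac{248327}{228899} = - \frac{15858747062}{396973} + \frac{248327}{228899} = - \frac{3629952764630567}{90866722727}$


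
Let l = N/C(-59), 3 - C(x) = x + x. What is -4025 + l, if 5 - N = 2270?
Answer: -489290/121 ≈ -4043.7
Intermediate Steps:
N = -2265 (N = 5 - 1*2270 = 5 - 2270 = -2265)
C(x) = 3 - 2*x (C(x) = 3 - (x + x) = 3 - 2*x)
l = -2265/121 (l = -2265/(3 - 2*(-59)) = -2265/(3 + 118) = -2265/121 ≈ -18.719)
-4025 + l = -4025 - 2265/121 = -489290/121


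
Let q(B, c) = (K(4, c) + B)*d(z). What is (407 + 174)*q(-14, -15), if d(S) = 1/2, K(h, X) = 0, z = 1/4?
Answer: -4067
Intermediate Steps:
z = ¼ ≈ 0.25000
d(S) = ½
q(B, c) = B/2 (q(B, c) = (0 + B)*(½) = B*(½) = B/2)
(407 + 174)*q(-14, -15) = (407 + 174)*((½)*(-14)) = 581*(-7) = -4067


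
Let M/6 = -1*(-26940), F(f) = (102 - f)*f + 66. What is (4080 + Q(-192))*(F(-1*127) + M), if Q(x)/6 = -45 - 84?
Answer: 438451638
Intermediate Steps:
Q(x) = -774 (Q(x) = 6*(-45 - 84) = 6*(-129) = -774)
F(f) = 66 + f*(102 - f) (F(f) = f*(102 - f) + 66 = 66 + f*(102 - f))
M = 161640 (M = 6*(-1*(-26940)) = 6*26940 = 161640)
(4080 + Q(-192))*(F(-1*127) + M) = (4080 - 774)*((66 - (-1*127)**2 + 102*(-1*127)) + 161640) = 3306*((66 - 1*(-127)**2 + 102*(-127)) + 161640) = 3306*((66 - 1*16129 - 12954) + 161640) = 3306*((66 - 16129 - 12954) + 161640) = 3306*(-29017 + 161640) = 3306*132623 = 438451638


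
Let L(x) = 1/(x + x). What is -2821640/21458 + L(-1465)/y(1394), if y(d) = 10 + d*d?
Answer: -8032801042650329/61087822958620 ≈ -131.50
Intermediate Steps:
L(x) = 1/(2*x)
y(d) = 10 + d**2
-2821640/21458 + L(-1465)/y(1394) = -2821640/21458 + ((1/2)/(-1465))/(10 + 1394**2) = -2821640*1/21458 + ((1/2)*(-1/1465))/(10 + 1943236) = -1410820/10729 - 1/2930/1943246 = -1410820/10729 - 1/2930*1/1943246 = -1410820/10729 - 1/5693710780 = -8032801042650329/61087822958620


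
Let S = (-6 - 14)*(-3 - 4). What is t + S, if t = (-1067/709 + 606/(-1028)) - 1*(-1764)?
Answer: 693103839/364426 ≈ 1901.9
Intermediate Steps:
t = 642084199/364426 (t = (-1067*1/709 + 606*(-1/1028)) + 1764 = (-1067/709 - 303/514) + 1764 = -763265/364426 + 1764 = 642084199/364426 ≈ 1761.9)
S = 140 (S = -20*(-7) = 140)
t + S = 642084199/364426 + 140 = 693103839/364426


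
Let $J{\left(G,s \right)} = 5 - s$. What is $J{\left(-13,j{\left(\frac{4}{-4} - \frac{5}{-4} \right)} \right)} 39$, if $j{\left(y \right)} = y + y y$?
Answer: $\frac{2925}{16} \approx 182.81$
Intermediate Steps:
$j{\left(y \right)} = y + y^{2}$
$J{\left(-13,j{\left(\frac{4}{-4} - \frac{5}{-4} \right)} \right)} 39 = \left(5 - \left(\frac{4}{-4} - \frac{5}{-4}\right) \left(1 + \left(\frac{4}{-4} - \frac{5}{-4}\right)\right)\right) 39 = \left(5 - \left(4 \left(- \frac{1}{4}\right) - - \frac{5}{4}\right) \left(1 + \left(4 \left(- \frac{1}{4}\right) - - \frac{5}{4}\right)\right)\right) 39 = \left(5 - \left(-1 + \frac{5}{4}\right) \left(1 + \left(-1 + \frac{5}{4}\right)\right)\right) 39 = \left(5 - \frac{1 + \frac{1}{4}}{4}\right) 39 = \left(5 - \frac{1}{4} \cdot \frac{5}{4}\right) 39 = \left(5 - \frac{5}{16}\right) 39 = \frac{75}{16} \cdot 39 = \frac{2925}{16}$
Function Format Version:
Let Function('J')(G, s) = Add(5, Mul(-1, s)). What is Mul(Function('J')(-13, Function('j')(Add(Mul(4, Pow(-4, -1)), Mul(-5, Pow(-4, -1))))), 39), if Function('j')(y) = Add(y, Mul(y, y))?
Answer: Rational(2925, 16) ≈ 182.81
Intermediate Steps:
Function('j')(y) = Add(y, Pow(y, 2))
Mul(Function('J')(-13, Function('j')(Add(Mul(4, Pow(-4, -1)), Mul(-5, Pow(-4, -1))))), 39) = Mul(Add(5, Mul(-1, Mul(Add(Mul(4, Pow(-4, -1)), Mul(-5, Pow(-4, -1))), Add(1, Add(Mul(4, Pow(-4, -1)), Mul(-5, Pow(-4, -1))))))), 39) = Mul(Add(5, Mul(-1, Mul(Add(Mul(4, Rational(-1, 4)), Mul(-5, Rational(-1, 4))), Add(1, Add(Mul(4, Rational(-1, 4)), Mul(-5, Rational(-1, 4))))))), 39) = Mul(Add(5, Mul(-1, Mul(Add(-1, Rational(5, 4)), Add(1, Add(-1, Rational(5, 4)))))), 39) = Mul(Add(5, Mul(-1, Mul(Rational(1, 4), Add(1, Rational(1, 4))))), 39) = Mul(Add(5, Mul(-1, Mul(Rational(1, 4), Rational(5, 4)))), 39) = Mul(Add(5, Mul(-1, Rational(5, 16))), 39) = Mul(Add(5, Rational(-5, 16)), 39) = Mul(Rational(75, 16), 39) = Rational(2925, 16)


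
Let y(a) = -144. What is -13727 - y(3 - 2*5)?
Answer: -13583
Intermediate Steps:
-13727 - y(3 - 2*5) = -13727 - 1*(-144) = -13727 + 144 = -13583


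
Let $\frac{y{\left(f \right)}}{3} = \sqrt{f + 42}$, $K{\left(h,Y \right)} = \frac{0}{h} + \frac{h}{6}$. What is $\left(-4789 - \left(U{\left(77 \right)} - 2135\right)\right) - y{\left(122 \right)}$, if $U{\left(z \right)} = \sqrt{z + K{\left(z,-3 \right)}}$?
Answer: $-2654 - 6 \sqrt{41} - \frac{7 \sqrt{66}}{6} \approx -2701.9$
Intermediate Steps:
$K{\left(h,Y \right)} = \frac{h}{6}$ ($K{\left(h,Y \right)} = 0 + h \frac{1}{6} = 0 + \frac{h}{6} = \frac{h}{6}$)
$y{\left(f \right)} = 3 \sqrt{42 + f}$ ($y{\left(f \right)} = 3 \sqrt{f + 42} = 3 \sqrt{42 + f}$)
$U{\left(z \right)} = \frac{\sqrt{42} \sqrt{z}}{6}$ ($U{\left(z \right)} = \sqrt{z + \frac{z}{6}} = \sqrt{\frac{7 z}{6}} = \frac{\sqrt{42} \sqrt{z}}{6}$)
$\left(-4789 - \left(U{\left(77 \right)} - 2135\right)\right) - y{\left(122 \right)} = \left(-4789 - \left(\frac{\sqrt{42} \sqrt{77}}{6} - 2135\right)\right) - 3 \sqrt{42 + 122} = \left(-4789 - \left(\frac{7 \sqrt{66}}{6} - 2135\right)\right) - 3 \sqrt{164} = \left(-4789 - \left(-2135 + \frac{7 \sqrt{66}}{6}\right)\right) - 3 \cdot 2 \sqrt{41} = \left(-4789 + \left(2135 - \frac{7 \sqrt{66}}{6}\right)\right) - 6 \sqrt{41} = \left(-2654 - \frac{7 \sqrt{66}}{6}\right) - 6 \sqrt{41} = -2654 - 6 \sqrt{41} - \frac{7 \sqrt{66}}{6}$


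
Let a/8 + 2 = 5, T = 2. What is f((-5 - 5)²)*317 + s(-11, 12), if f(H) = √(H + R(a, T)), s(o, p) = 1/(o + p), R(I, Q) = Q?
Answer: 1 + 317*√102 ≈ 3202.5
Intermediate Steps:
a = 24 (a = -16 + 8*5 = -16 + 40 = 24)
f(H) = √(2 + H) (f(H) = √(H + 2) = √(2 + H))
f((-5 - 5)²)*317 + s(-11, 12) = √(2 + (-5 - 5)²)*317 + 1/(-11 + 12) = √(2 + (-10)²)*317 + 1/1 = √(2 + 100)*317 + 1 = √102*317 + 1 = 317*√102 + 1 = 1 + 317*√102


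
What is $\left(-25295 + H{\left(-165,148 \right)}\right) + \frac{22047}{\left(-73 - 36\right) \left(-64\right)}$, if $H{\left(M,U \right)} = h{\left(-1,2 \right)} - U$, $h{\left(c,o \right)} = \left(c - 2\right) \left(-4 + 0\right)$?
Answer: $- \frac{177384609}{6976} \approx -25428.0$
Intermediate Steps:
$h{\left(c,o \right)} = 8 - 4 c$ ($h{\left(c,o \right)} = \left(-2 + c\right) \left(-4\right) = 8 - 4 c$)
$H{\left(M,U \right)} = 12 - U$ ($H{\left(M,U \right)} = \left(8 - -4\right) - U = \left(8 + 4\right) - U = 12 - U$)
$\left(-25295 + H{\left(-165,148 \right)}\right) + \frac{22047}{\left(-73 - 36\right) \left(-64\right)} = \left(-25295 + \left(12 - 148\right)\right) + \frac{22047}{\left(-73 - 36\right) \left(-64\right)} = \left(-25295 + \left(12 - 148\right)\right) + \frac{22047}{\left(-109\right) \left(-64\right)} = \left(-25295 - 136\right) + \frac{22047}{6976} = -25431 + 22047 \cdot \frac{1}{6976} = -25431 + \frac{22047}{6976} = - \frac{177384609}{6976}$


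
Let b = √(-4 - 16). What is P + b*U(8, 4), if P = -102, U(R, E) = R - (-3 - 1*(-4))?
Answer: -102 + 14*I*√5 ≈ -102.0 + 31.305*I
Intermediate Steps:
U(R, E) = -1 + R (U(R, E) = R - (-3 + 4) = R - 1*1 = R - 1 = -1 + R)
b = 2*I*√5 (b = √(-20) = 2*I*√5 ≈ 4.4721*I)
P + b*U(8, 4) = -102 + (2*I*√5)*(-1 + 8) = -102 + (2*I*√5)*7 = -102 + 14*I*√5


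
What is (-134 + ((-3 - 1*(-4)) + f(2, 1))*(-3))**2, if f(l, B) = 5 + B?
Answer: 24025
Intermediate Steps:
(-134 + ((-3 - 1*(-4)) + f(2, 1))*(-3))**2 = (-134 + ((-3 - 1*(-4)) + (5 + 1))*(-3))**2 = (-134 + ((-3 + 4) + 6)*(-3))**2 = (-134 + (1 + 6)*(-3))**2 = (-134 + 7*(-3))**2 = (-134 - 21)**2 = (-155)**2 = 24025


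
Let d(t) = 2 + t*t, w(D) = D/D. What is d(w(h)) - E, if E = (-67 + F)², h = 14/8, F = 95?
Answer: -781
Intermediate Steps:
h = 7/4 (h = 14*(⅛) = 7/4 ≈ 1.7500)
w(D) = 1
d(t) = 2 + t²
E = 784 (E = (-67 + 95)² = 28² = 784)
d(w(h)) - E = (2 + 1²) - 1*784 = (2 + 1) - 784 = 3 - 784 = -781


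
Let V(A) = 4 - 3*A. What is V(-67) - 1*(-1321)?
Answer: 1526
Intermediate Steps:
V(-67) - 1*(-1321) = (4 - 3*(-67)) - 1*(-1321) = (4 + 201) + 1321 = 205 + 1321 = 1526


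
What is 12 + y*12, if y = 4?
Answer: 60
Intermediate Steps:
12 + y*12 = 12 + 4*12 = 12 + 48 = 60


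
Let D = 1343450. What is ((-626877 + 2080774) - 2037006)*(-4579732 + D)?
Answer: 1887105160738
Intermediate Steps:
((-626877 + 2080774) - 2037006)*(-4579732 + D) = ((-626877 + 2080774) - 2037006)*(-4579732 + 1343450) = (1453897 - 2037006)*(-3236282) = -583109*(-3236282) = 1887105160738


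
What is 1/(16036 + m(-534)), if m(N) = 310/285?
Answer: 57/914114 ≈ 6.2355e-5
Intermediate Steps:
m(N) = 62/57 (m(N) = 310*(1/285) = 62/57)
1/(16036 + m(-534)) = 1/(16036 + 62/57) = 1/(914114/57) = 57/914114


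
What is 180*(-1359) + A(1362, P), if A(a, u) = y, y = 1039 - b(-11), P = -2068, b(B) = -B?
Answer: -243592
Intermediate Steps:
y = 1028 (y = 1039 - (-1)*(-11) = 1039 - 1*11 = 1039 - 11 = 1028)
A(a, u) = 1028
180*(-1359) + A(1362, P) = 180*(-1359) + 1028 = -244620 + 1028 = -243592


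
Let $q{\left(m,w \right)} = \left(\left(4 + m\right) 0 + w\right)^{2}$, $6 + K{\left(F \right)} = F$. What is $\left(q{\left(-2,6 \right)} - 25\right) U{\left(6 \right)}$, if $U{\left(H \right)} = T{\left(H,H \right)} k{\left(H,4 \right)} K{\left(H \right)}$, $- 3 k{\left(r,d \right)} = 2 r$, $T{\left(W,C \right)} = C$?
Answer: $0$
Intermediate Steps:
$K{\left(F \right)} = -6 + F$
$k{\left(r,d \right)} = - \frac{2 r}{3}$
$U{\left(H \right)} = - \frac{2 H^{2} \left(-6 + H\right)}{3}$ ($U{\left(H \right)} = H \left(- \frac{2 H}{3}\right) \left(-6 + H\right) = - \frac{2 H^{2}}{3} \left(-6 + H\right) = - \frac{2 H^{2} \left(-6 + H\right)}{3}$)
$q{\left(m,w \right)} = w^{2}$ ($q{\left(m,w \right)} = \left(0 + w\right)^{2} = w^{2}$)
$\left(q{\left(-2,6 \right)} - 25\right) U{\left(6 \right)} = \left(6^{2} - 25\right) \frac{2 \cdot 6^{2} \left(6 - 6\right)}{3} = \left(36 - 25\right) \frac{2}{3} \cdot 36 \left(6 - 6\right) = 11 \cdot \frac{2}{3} \cdot 36 \cdot 0 = 11 \cdot 0 = 0$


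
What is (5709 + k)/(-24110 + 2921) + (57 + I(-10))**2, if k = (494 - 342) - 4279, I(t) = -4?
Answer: 8502617/3027 ≈ 2808.9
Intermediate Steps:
k = -4127 (k = 152 - 4279 = -4127)
(5709 + k)/(-24110 + 2921) + (57 + I(-10))**2 = (5709 - 4127)/(-24110 + 2921) + (57 - 4)**2 = 1582/(-21189) + 53**2 = 1582*(-1/21189) + 2809 = -226/3027 + 2809 = 8502617/3027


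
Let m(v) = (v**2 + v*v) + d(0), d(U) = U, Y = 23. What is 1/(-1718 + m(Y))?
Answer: -1/660 ≈ -0.0015152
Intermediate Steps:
m(v) = 2*v**2 (m(v) = (v**2 + v*v) + 0 = (v**2 + v**2) + 0 = 2*v**2 + 0 = 2*v**2)
1/(-1718 + m(Y)) = 1/(-1718 + 2*23**2) = 1/(-1718 + 2*529) = 1/(-1718 + 1058) = 1/(-660) = -1/660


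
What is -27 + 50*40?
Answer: 1973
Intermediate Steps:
-27 + 50*40 = -27 + 2000 = 1973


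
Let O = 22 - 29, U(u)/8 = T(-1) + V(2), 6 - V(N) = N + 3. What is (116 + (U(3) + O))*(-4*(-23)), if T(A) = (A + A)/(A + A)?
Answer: 11500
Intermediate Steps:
V(N) = 3 - N (V(N) = 6 - (N + 3) = 6 - (3 + N) = 6 + (-3 - N) = 3 - N)
T(A) = 1 (T(A) = (2*A)/((2*A)) = (2*A)*(1/(2*A)) = 1)
U(u) = 16 (U(u) = 8*(1 + (3 - 1*2)) = 8*(1 + (3 - 2)) = 8*(1 + 1) = 8*2 = 16)
O = -7
(116 + (U(3) + O))*(-4*(-23)) = (116 + (16 - 7))*(-4*(-23)) = (116 + 9)*92 = 125*92 = 11500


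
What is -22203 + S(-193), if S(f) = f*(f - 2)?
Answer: 15432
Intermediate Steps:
S(f) = f*(-2 + f)
-22203 + S(-193) = -22203 - 193*(-2 - 193) = -22203 - 193*(-195) = -22203 + 37635 = 15432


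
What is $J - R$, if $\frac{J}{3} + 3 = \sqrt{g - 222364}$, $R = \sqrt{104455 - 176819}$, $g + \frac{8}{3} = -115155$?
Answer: $-9 + i \sqrt{3037695} - 2 i \sqrt{18091} \approx -9.0 + 1473.9 i$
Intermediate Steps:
$g = - \frac{345473}{3}$ ($g = - \frac{8}{3} - 115155 = - \frac{345473}{3} \approx -1.1516 \cdot 10^{5}$)
$R = 2 i \sqrt{18091}$ ($R = \sqrt{-72364} = 2 i \sqrt{18091} \approx 269.01 i$)
$J = -9 + i \sqrt{3037695}$ ($J = -9 + 3 \sqrt{- \frac{345473}{3} - 222364} = -9 + 3 \sqrt{- \frac{1012565}{3}} = -9 + 3 \frac{i \sqrt{3037695}}{3} = -9 + i \sqrt{3037695} \approx -9.0 + 1742.9 i$)
$J - R = \left(-9 + i \sqrt{3037695}\right) - 2 i \sqrt{18091} = -9 + i \sqrt{3037695} - 2 i \sqrt{18091}$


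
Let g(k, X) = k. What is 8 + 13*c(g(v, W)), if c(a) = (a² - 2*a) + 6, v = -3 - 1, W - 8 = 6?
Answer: 398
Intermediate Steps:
W = 14 (W = 8 + 6 = 14)
v = -4
c(a) = 6 + a² - 2*a
8 + 13*c(g(v, W)) = 8 + 13*(6 + (-4)² - 2*(-4)) = 8 + 13*(6 + 16 + 8) = 8 + 13*30 = 8 + 390 = 398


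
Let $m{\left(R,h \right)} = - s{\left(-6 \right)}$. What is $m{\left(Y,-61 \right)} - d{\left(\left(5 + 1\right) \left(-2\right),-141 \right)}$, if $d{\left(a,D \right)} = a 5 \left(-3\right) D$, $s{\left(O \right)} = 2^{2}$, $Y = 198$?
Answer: $25376$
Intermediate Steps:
$s{\left(O \right)} = 4$
$m{\left(R,h \right)} = -4$ ($m{\left(R,h \right)} = \left(-1\right) 4 = -4$)
$d{\left(a,D \right)} = - 15 D a$ ($d{\left(a,D \right)} = 5 a \left(-3\right) D = - 15 a D = - 15 D a$)
$m{\left(Y,-61 \right)} - d{\left(\left(5 + 1\right) \left(-2\right),-141 \right)} = -4 - \left(-15\right) \left(-141\right) \left(5 + 1\right) \left(-2\right) = -4 - \left(-15\right) \left(-141\right) 6 \left(-2\right) = -4 - \left(-15\right) \left(-141\right) \left(-12\right) = -4 - -25380 = -4 + 25380 = 25376$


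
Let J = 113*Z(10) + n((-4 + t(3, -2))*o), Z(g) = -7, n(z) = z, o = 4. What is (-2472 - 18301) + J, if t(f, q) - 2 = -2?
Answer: -21580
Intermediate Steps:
t(f, q) = 0 (t(f, q) = 2 - 2 = 0)
J = -807 (J = 113*(-7) + (-4 + 0)*4 = -791 - 4*4 = -791 - 16 = -807)
(-2472 - 18301) + J = (-2472 - 18301) - 807 = -20773 - 807 = -21580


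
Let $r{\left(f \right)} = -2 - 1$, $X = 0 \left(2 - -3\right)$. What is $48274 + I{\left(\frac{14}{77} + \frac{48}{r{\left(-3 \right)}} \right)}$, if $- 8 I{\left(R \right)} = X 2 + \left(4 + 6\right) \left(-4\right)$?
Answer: $48279$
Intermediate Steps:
$X = 0$ ($X = 0 \left(2 + 3\right) = 0 \cdot 5 = 0$)
$r{\left(f \right)} = -3$ ($r{\left(f \right)} = -2 - 1 = -3$)
$I{\left(R \right)} = 5$ ($I{\left(R \right)} = - \frac{0 \cdot 2 + \left(4 + 6\right) \left(-4\right)}{8} = - \frac{0 + 10 \left(-4\right)}{8} = - \frac{0 - 40}{8} = \left(- \frac{1}{8}\right) \left(-40\right) = 5$)
$48274 + I{\left(\frac{14}{77} + \frac{48}{r{\left(-3 \right)}} \right)} = 48274 + 5 = 48279$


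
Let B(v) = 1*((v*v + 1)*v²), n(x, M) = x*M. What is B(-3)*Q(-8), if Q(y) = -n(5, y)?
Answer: 3600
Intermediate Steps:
n(x, M) = M*x
B(v) = v²*(1 + v²) (B(v) = 1*((v² + 1)*v²) = 1*((1 + v²)*v²) = 1*(v²*(1 + v²)) = v²*(1 + v²))
Q(y) = -5*y (Q(y) = -y*5 = -5*y)
B(-3)*Q(-8) = ((-3)² + (-3)⁴)*(-5*(-8)) = (9 + 81)*40 = 90*40 = 3600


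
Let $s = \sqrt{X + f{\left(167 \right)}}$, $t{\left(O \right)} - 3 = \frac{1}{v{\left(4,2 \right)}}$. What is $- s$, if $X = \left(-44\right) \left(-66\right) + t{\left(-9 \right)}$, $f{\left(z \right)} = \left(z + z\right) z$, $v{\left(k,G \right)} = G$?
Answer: $- \frac{\sqrt{234742}}{2} \approx -242.25$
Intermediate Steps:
$t{\left(O \right)} = \frac{7}{2}$ ($t{\left(O \right)} = 3 + \frac{1}{2} = \frac{7}{2}$)
$f{\left(z \right)} = 2 z^{2}$ ($f{\left(z \right)} = 2 z z = 2 z^{2}$)
$X = \frac{5815}{2}$ ($X = \left(-44\right) \left(-66\right) + \frac{7}{2} = 2904 + \frac{7}{2} = \frac{5815}{2} \approx 2907.5$)
$s = \frac{\sqrt{234742}}{2}$ ($s = \sqrt{\frac{5815}{2} + 2 \cdot 167^{2}} = \sqrt{\frac{5815}{2} + 2 \cdot 27889} = \sqrt{\frac{5815}{2} + 55778} = \sqrt{\frac{117371}{2}} = \frac{\sqrt{234742}}{2} \approx 242.25$)
$- s = - \frac{\sqrt{234742}}{2}$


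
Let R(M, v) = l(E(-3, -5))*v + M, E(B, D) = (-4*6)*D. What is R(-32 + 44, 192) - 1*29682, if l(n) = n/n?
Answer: -29478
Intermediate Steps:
E(B, D) = -24*D
l(n) = 1
R(M, v) = M + v (R(M, v) = 1*v + M = v + M = M + v)
R(-32 + 44, 192) - 1*29682 = ((-32 + 44) + 192) - 1*29682 = (12 + 192) - 29682 = 204 - 29682 = -29478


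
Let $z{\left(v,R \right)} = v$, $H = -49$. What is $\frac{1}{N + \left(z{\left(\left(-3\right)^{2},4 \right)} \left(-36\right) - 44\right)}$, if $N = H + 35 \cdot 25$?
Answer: $\frac{1}{458} \approx 0.0021834$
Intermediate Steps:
$N = 826$ ($N = -49 + 35 \cdot 25 = -49 + 875 = 826$)
$\frac{1}{N + \left(z{\left(\left(-3\right)^{2},4 \right)} \left(-36\right) - 44\right)} = \frac{1}{826 + \left(\left(-3\right)^{2} \left(-36\right) - 44\right)} = \frac{1}{826 + \left(9 \left(-36\right) - 44\right)} = \frac{1}{826 - 368} = \frac{1}{458}$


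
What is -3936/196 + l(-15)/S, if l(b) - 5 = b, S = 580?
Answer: -57121/2842 ≈ -20.099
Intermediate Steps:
l(b) = 5 + b
-3936/196 + l(-15)/S = -3936/196 + (5 - 15)/580 = -3936*1/196 - 10*1/580 = -984/49 - 1/58 = -57121/2842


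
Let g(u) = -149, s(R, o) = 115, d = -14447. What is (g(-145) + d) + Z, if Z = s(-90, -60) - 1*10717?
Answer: -25198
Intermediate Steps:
Z = -10602 (Z = 115 - 1*10717 = 115 - 10717 = -10602)
(g(-145) + d) + Z = (-149 - 14447) - 10602 = -14596 - 10602 = -25198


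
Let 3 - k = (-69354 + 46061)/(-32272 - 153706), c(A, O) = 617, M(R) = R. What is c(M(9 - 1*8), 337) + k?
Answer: 115283067/185978 ≈ 619.88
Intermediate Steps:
k = 534641/185978 (k = 3 - (-69354 + 46061)/(-32272 - 153706) = 3 - (-23293)/(-185978) = 3 - (-23293)*(-1)/185978 = 3 - 1*23293/185978 = 3 - 23293/185978 = 534641/185978 ≈ 2.8748)
c(M(9 - 1*8), 337) + k = 617 + 534641/185978 = 115283067/185978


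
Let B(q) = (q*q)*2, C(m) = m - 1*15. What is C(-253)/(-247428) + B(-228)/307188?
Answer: 179214727/527825781 ≈ 0.33953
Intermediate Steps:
C(m) = -15 + m (C(m) = m - 15 = -15 + m)
B(q) = 2*q² (B(q) = q²*2 = 2*q²)
C(-253)/(-247428) + B(-228)/307188 = (-15 - 253)/(-247428) + (2*(-228)²)/307188 = -268*(-1/247428) + (2*51984)*(1/307188) = 67/61857 + 103968*(1/307188) = 67/61857 + 2888/8533 = 179214727/527825781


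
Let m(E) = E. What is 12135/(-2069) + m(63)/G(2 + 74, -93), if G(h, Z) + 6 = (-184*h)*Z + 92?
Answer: -15782626383/2690937262 ≈ -5.8651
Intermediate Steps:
G(h, Z) = 86 - 184*Z*h (G(h, Z) = -6 + ((-184*h)*Z + 92) = -6 + (-184*Z*h + 92) = -6 + (92 - 184*Z*h) = 86 - 184*Z*h)
12135/(-2069) + m(63)/G(2 + 74, -93) = 12135/(-2069) + 63/(86 - 184*(-93)*(2 + 74)) = 12135*(-1/2069) + 63/(86 - 184*(-93)*76) = -12135/2069 + 63/(86 + 1300512) = -12135/2069 + 63/1300598 = -15782626383/2690937262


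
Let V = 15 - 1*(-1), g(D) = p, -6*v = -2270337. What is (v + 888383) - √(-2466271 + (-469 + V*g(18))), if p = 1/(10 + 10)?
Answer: 2533545/2 - 8*I*√963570/5 ≈ 1.2668e+6 - 1570.6*I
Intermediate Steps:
v = 756779/2 (v = -⅙*(-2270337) = 756779/2 ≈ 3.7839e+5)
p = 1/20 ≈ 0.050000
g(D) = 1/20
V = 16 (V = 15 + 1 = 16)
(v + 888383) - √(-2466271 + (-469 + V*g(18))) = (756779/2 + 888383) - √(-2466271 + (-469 + 16*(1/20))) = 2533545/2 - √(-2466271 + (-469 + ⅘)) = 2533545/2 - √(-2466271 - 2341/5) = 2533545/2 - √(-12333696/5) = 2533545/2 - 8*I*√963570/5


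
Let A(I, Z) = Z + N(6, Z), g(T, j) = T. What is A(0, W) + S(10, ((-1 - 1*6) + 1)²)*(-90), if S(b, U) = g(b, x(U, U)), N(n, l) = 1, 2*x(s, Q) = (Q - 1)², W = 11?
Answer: -888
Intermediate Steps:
x(s, Q) = (-1 + Q)²/2 (x(s, Q) = (Q - 1)²/2 = (-1 + Q)²/2)
S(b, U) = b
A(I, Z) = 1 + Z (A(I, Z) = Z + 1 = 1 + Z)
A(0, W) + S(10, ((-1 - 1*6) + 1)²)*(-90) = (1 + 11) + 10*(-90) = 12 - 900 = -888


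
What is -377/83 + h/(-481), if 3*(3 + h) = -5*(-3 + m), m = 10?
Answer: -540359/119769 ≈ -4.5117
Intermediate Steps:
h = -44/3 (h = -3 + (-5*(-3 + 10))/3 = -3 + (-5*7)/3 = -3 + (⅓)*(-35) = -3 - 35/3 = -44/3 ≈ -14.667)
-377/83 + h/(-481) = -377/83 - 44/3/(-481) = -377*1/83 - 44/3*(-1/481) = -377/83 + 44/1443 = -540359/119769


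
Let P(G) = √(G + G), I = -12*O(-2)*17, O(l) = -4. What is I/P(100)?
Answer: 204*√2/5 ≈ 57.700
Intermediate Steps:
I = 816 (I = -12*(-4)*17 = 48*17 = 816)
P(G) = √2*√G (P(G) = √(2*G) = √2*√G)
I/P(100) = 816/((√2*√100)) = 816/((√2*10)) = 816/((10*√2)) = 816*(√2/20) = 204*√2/5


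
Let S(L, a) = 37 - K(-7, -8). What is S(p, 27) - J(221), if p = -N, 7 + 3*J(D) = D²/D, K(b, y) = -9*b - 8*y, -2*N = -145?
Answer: -484/3 ≈ -161.33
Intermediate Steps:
N = 145/2 (N = -½*(-145) = 145/2 ≈ 72.500)
J(D) = -7/3 + D/3 (J(D) = -7/3 + (D²/D)/3 = -7/3 + D/3)
p = -145/2 (p = -1*145/2 = -145/2 ≈ -72.500)
S(L, a) = -90 (S(L, a) = 37 - (-9*(-7) - 8*(-8)) = 37 - (63 + 64) = 37 - 1*127 = 37 - 127 = -90)
S(p, 27) - J(221) = -90 - (-7/3 + (⅓)*221) = -90 - (-7/3 + 221/3) = -90 - 1*214/3 = -90 - 214/3 = -484/3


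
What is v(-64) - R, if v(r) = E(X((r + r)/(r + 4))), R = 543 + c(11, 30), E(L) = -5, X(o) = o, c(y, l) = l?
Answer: -578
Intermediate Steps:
R = 573 (R = 543 + 30 = 573)
v(r) = -5
v(-64) - R = -5 - 1*573 = -5 - 573 = -578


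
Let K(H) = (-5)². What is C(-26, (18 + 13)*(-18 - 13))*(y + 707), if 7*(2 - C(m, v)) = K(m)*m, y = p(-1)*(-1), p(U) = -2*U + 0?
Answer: 468120/7 ≈ 66874.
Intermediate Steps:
K(H) = 25
p(U) = -2*U
y = -2 (y = -2*(-1)*(-1) = 2*(-1) = -2)
C(m, v) = 2 - 25*m/7
C(-26, (18 + 13)*(-18 - 13))*(y + 707) = (2 - 25/7*(-26))*(-2 + 707) = (2 + 650/7)*705 = (664/7)*705 = 468120/7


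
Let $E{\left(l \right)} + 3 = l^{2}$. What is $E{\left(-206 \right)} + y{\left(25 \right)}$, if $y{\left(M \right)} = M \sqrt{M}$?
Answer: $42558$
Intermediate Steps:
$E{\left(l \right)} = -3 + l^{2}$
$y{\left(M \right)} = M^{\frac{3}{2}}$
$E{\left(-206 \right)} + y{\left(25 \right)} = \left(-3 + \left(-206\right)^{2}\right) + 25^{\frac{3}{2}} = \left(-3 + 42436\right) + 125 = 42433 + 125 = 42558$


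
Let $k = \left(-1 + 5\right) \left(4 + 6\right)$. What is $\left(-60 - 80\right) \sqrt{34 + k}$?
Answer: $- 140 \sqrt{74} \approx -1204.3$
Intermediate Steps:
$k = 40$ ($k = 4 \cdot 10 = 40$)
$\left(-60 - 80\right) \sqrt{34 + k} = \left(-60 - 80\right) \sqrt{34 + 40} = - 140 \sqrt{74}$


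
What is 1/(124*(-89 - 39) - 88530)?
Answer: -1/104402 ≈ -9.5784e-6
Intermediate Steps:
1/(124*(-89 - 39) - 88530) = 1/(124*(-128) - 88530) = 1/(-15872 - 88530) = 1/(-104402) = -1/104402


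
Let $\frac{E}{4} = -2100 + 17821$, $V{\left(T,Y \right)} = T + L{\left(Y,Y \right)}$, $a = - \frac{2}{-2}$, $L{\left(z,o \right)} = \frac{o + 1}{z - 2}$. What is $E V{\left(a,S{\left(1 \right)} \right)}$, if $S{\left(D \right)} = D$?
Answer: $-62884$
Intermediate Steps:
$L{\left(z,o \right)} = \frac{1 + o}{-2 + z}$
$a = 1$ ($a = \left(-2\right) \left(- \frac{1}{2}\right) = 1$)
$V{\left(T,Y \right)} = T + \frac{1 + Y}{-2 + Y}$
$E = 62884$ ($E = 4 \left(-2100 + 17821\right) = 4 \cdot 15721 = 62884$)
$E V{\left(a,S{\left(1 \right)} \right)} = 62884 \frac{1 + 1 + 1 \left(-2 + 1\right)}{-2 + 1} = 62884 \frac{1 + 1 + 1 \left(-1\right)}{-1} = 62884 \left(- (1 + 1 - 1)\right) = 62884 \left(\left(-1\right) 1\right) = 62884 \left(-1\right) = -62884$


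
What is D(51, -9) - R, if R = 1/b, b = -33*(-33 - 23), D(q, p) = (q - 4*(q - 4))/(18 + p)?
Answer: -84395/5544 ≈ -15.223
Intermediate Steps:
D(q, p) = (16 - 3*q)/(18 + p) (D(q, p) = (q - 4*(-4 + q))/(18 + p) = (q + (16 - 4*q))/(18 + p) = (16 - 3*q)/(18 + p))
b = 1848 (b = -33*(-56) = 1848)
R = 1/1848 ≈ 0.00054113
D(51, -9) - R = (16 - 3*51)/(18 - 9) - 1*1/1848 = (16 - 153)/9 - 1/1848 = (⅑)*(-137) - 1/1848 = -137/9 - 1/1848 = -84395/5544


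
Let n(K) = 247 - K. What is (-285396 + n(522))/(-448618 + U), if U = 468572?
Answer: -285671/19954 ≈ -14.316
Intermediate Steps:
(-285396 + n(522))/(-448618 + U) = (-285396 + (247 - 1*522))/(-448618 + 468572) = (-285396 + (247 - 522))/19954 = (-285396 - 275)*(1/19954) = -285671*1/19954 = -285671/19954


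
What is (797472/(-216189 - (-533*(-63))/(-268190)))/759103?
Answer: -1827983040/376175725690129 ≈ -4.8594e-6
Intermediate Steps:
(797472/(-216189 - (-533*(-63))/(-268190)))/759103 = (797472/(-216189 - 33579*(-1)/268190))*(1/759103) = (797472/(-216189 - 1*(-2583/20630)))*(1/759103) = (797472/(-216189 + 2583/20630))*(1/759103) = (797472/(-4459976487/20630))*(1/759103) = (797472*(-20630/4459976487))*(1/759103) = -1827983040/495552943*1/759103 = -1827983040/376175725690129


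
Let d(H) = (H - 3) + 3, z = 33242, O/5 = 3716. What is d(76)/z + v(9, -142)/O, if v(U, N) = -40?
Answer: 2060/15440909 ≈ 0.00013341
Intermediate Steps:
O = 18580 (O = 5*3716 = 18580)
d(H) = H (d(H) = (-3 + H) + 3 = H)
d(76)/z + v(9, -142)/O = 76/33242 - 40/18580 = 76*(1/33242) - 40*1/18580 = 38/16621 - 2/929 = 2060/15440909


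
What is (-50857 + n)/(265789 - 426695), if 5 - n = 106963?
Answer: 157815/160906 ≈ 0.98079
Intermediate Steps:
n = -106958 (n = 5 - 1*106963 = 5 - 106963 = -106958)
(-50857 + n)/(265789 - 426695) = (-50857 - 106958)/(265789 - 426695) = -157815/(-160906) = -157815*(-1/160906) = 157815/160906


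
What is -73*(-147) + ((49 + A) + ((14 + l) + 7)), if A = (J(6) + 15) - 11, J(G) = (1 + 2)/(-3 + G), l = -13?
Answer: 10793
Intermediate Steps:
J(G) = 3/(-3 + G)
A = 5 (A = (3/(-3 + 6) + 15) - 11 = (3/3 + 15) - 11 = (3*(1/3) + 15) - 11 = (1 + 15) - 11 = 16 - 11 = 5)
-73*(-147) + ((49 + A) + ((14 + l) + 7)) = -73*(-147) + ((49 + 5) + ((14 - 13) + 7)) = 10731 + (54 + (1 + 7)) = 10731 + (54 + 8) = 10731 + 62 = 10793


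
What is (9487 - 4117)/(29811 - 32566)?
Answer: -1074/551 ≈ -1.9492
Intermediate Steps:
(9487 - 4117)/(29811 - 32566) = 5370/(-2755) = 5370*(-1/2755) = -1074/551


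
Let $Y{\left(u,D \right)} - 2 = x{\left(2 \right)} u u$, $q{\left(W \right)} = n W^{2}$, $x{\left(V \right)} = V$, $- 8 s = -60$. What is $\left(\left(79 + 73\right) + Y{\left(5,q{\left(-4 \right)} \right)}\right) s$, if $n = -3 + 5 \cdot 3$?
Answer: $1530$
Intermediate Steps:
$s = \frac{15}{2}$ ($s = \left(- \frac{1}{8}\right) \left(-60\right) = \frac{15}{2} \approx 7.5$)
$n = 12$ ($n = -3 + 15 = 12$)
$q{\left(W \right)} = 12 W^{2}$
$Y{\left(u,D \right)} = 2 + 2 u^{2}$ ($Y{\left(u,D \right)} = 2 + 2 u u = 2 + 2 u^{2}$)
$\left(\left(79 + 73\right) + Y{\left(5,q{\left(-4 \right)} \right)}\right) s = \left(\left(79 + 73\right) + \left(2 + 2 \cdot 5^{2}\right)\right) \frac{15}{2} = \left(152 + \left(2 + 2 \cdot 25\right)\right) \frac{15}{2} = \left(152 + \left(2 + 50\right)\right) \frac{15}{2} = \left(152 + 52\right) \frac{15}{2} = 204 \cdot \frac{15}{2} = 1530$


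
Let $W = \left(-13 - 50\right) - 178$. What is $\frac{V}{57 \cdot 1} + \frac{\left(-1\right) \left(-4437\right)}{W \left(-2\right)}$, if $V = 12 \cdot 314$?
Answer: $\frac{689695}{9158} \approx 75.311$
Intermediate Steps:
$W = -241$ ($W = -63 - 178 = -241$)
$V = 3768$
$\frac{V}{57 \cdot 1} + \frac{\left(-1\right) \left(-4437\right)}{W \left(-2\right)} = \frac{3768}{57 \cdot 1} + \frac{\left(-1\right) \left(-4437\right)}{\left(-241\right) \left(-2\right)} = \frac{3768}{57} + \frac{4437}{482} = 3768 \cdot \frac{1}{57} + 4437 \cdot \frac{1}{482} = \frac{1256}{19} + \frac{4437}{482} = \frac{689695}{9158}$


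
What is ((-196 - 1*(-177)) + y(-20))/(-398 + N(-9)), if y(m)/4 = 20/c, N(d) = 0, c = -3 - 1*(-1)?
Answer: 59/398 ≈ 0.14824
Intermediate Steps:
c = -2 (c = -3 + 1 = -2)
y(m) = -40 (y(m) = 4*(20/(-2)) = 4*(20*(-½)) = 4*(-10) = -40)
((-196 - 1*(-177)) + y(-20))/(-398 + N(-9)) = ((-196 - 1*(-177)) - 40)/(-398 + 0) = ((-196 + 177) - 40)/(-398) = (-19 - 40)*(-1/398) = -59*(-1/398) = 59/398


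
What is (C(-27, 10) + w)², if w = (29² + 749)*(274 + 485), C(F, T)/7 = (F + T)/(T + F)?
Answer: 1456407271489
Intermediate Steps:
C(F, T) = 7 (C(F, T) = 7*((F + T)/(T + F)) = 7*((F + T)/(F + T)) = 7*1 = 7)
w = 1206810 (w = (841 + 749)*759 = 1590*759 = 1206810)
(C(-27, 10) + w)² = (7 + 1206810)² = 1206817² = 1456407271489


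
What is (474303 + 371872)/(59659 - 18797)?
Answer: 846175/40862 ≈ 20.708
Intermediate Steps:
(474303 + 371872)/(59659 - 18797) = 846175/40862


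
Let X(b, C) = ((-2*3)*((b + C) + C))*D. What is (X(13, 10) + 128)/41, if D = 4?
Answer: -664/41 ≈ -16.195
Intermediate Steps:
X(b, C) = -48*C - 24*b (X(b, C) = ((-2*3)*((b + C) + C))*4 = -6*((C + b) + C)*4 = -6*(b + 2*C)*4 = (-12*C - 6*b)*4 = -48*C - 24*b)
(X(13, 10) + 128)/41 = ((-48*10 - 24*13) + 128)/41 = ((-480 - 312) + 128)/41 = (-792 + 128)/41 = (1/41)*(-664) = -664/41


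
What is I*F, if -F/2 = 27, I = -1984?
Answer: 107136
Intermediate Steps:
F = -54 (F = -2*27 = -54)
I*F = -1984*(-54) = 107136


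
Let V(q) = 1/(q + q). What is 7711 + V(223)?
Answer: 3439107/446 ≈ 7711.0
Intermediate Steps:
V(q) = 1/(2*q)
7711 + V(223) = 7711 + (1/2)/223 = 7711 + (1/2)*(1/223) = 7711 + 1/446 = 3439107/446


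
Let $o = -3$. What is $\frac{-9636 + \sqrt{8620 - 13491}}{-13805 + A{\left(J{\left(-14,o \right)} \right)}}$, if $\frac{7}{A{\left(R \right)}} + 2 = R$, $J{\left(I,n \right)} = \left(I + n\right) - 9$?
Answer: $\frac{12848}{18407} - \frac{4 i \sqrt{4871}}{55221} \approx 0.698 - 0.0050555 i$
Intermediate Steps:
$J{\left(I,n \right)} = -9 + I + n$
$A{\left(R \right)} = \frac{7}{-2 + R}$
$\frac{-9636 + \sqrt{8620 - 13491}}{-13805 + A{\left(J{\left(-14,o \right)} \right)}} = \frac{-9636 + \sqrt{8620 - 13491}}{-13805 + \frac{7}{-2 - 26}} = \frac{-9636 + \sqrt{-4871}}{-13805 + \frac{7}{-2 - 26}} = \frac{-9636 + i \sqrt{4871}}{-13805 + \frac{7}{-28}} = \frac{-9636 + i \sqrt{4871}}{-13805 + 7 \left(- \frac{1}{28}\right)} = \frac{-9636 + i \sqrt{4871}}{-13805 - \frac{1}{4}} = \frac{-9636 + i \sqrt{4871}}{- \frac{55221}{4}} = \left(-9636 + i \sqrt{4871}\right) \left(- \frac{4}{55221}\right) = \frac{12848}{18407} - \frac{4 i \sqrt{4871}}{55221}$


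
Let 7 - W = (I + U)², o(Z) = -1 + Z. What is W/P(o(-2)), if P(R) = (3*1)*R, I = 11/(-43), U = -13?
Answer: 311957/16641 ≈ 18.746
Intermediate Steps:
I = -11/43 (I = 11*(-1/43) = -11/43 ≈ -0.25581)
W = -311957/1849 (W = 7 - (-11/43 - 13)² = 7 - (-570/43)² = 7 - 1*324900/1849 = 7 - 324900/1849 = -311957/1849 ≈ -168.72)
P(R) = 3*R
W/P(o(-2)) = -311957*1/(3*(-1 - 2))/1849 = -311957/(1849*(3*(-3))) = -311957/1849/(-9) = -311957/1849*(-⅑) = 311957/16641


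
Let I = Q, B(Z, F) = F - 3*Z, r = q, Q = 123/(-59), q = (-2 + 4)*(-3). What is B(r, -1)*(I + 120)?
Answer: 118269/59 ≈ 2004.6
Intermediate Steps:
q = -6 (q = 2*(-3) = -6)
Q = -123/59 (Q = 123*(-1/59) = -123/59 ≈ -2.0847)
r = -6
I = -123/59 ≈ -2.0847
B(r, -1)*(I + 120) = (-1 - 3*(-6))*(-123/59 + 120) = (-1 + 18)*(6957/59) = 17*(6957/59) = 118269/59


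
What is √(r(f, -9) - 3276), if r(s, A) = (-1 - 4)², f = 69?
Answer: I*√3251 ≈ 57.018*I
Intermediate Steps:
r(s, A) = 25 (r(s, A) = (-5)² = 25)
√(r(f, -9) - 3276) = √(25 - 3276) = √(-3251) = I*√3251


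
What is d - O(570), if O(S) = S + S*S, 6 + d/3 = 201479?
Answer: 278949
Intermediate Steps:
d = 604419 (d = -18 + 3*201479 = -18 + 604437 = 604419)
O(S) = S + S²
d - O(570) = 604419 - 570*(1 + 570) = 604419 - 570*571 = 604419 - 1*325470 = 604419 - 325470 = 278949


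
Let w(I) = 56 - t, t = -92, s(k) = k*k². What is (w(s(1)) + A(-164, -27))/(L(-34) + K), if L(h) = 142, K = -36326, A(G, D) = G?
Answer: 2/4523 ≈ 0.00044218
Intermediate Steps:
s(k) = k³
w(I) = 148 (w(I) = 56 - 1*(-92) = 56 + 92 = 148)
(w(s(1)) + A(-164, -27))/(L(-34) + K) = (148 - 164)/(142 - 36326) = -16/(-36184) = -16*(-1/36184) = 2/4523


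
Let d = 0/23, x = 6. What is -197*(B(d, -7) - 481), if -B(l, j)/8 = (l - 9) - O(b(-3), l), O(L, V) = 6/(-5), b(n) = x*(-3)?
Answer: 412321/5 ≈ 82464.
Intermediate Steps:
d = 0 (d = 0*(1/23) = 0)
b(n) = -18 (b(n) = 6*(-3) = -18)
O(L, V) = -6/5 (O(L, V) = 6*(-⅕) = -6/5)
B(l, j) = 312/5 - 8*l (B(l, j) = -8*((l - 9) - 1*(-6/5)) = -8*((-9 + l) + 6/5) = -8*(-39/5 + l) = 312/5 - 8*l)
-197*(B(d, -7) - 481) = -197*((312/5 - 8*0) - 481) = -197*((312/5 + 0) - 481) = -197*(312/5 - 481) = -197*(-2093/5) = 412321/5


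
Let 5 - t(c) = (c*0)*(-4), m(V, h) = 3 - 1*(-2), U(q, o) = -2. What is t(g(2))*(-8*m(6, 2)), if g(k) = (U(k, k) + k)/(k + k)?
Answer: -200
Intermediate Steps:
g(k) = (-2 + k)/(2*k) (g(k) = (-2 + k)/(k + k) = (-2 + k)/((2*k)) = (-2 + k)*(1/(2*k)) = (-2 + k)/(2*k))
m(V, h) = 5 (m(V, h) = 3 + 2 = 5)
t(c) = 5 (t(c) = 5 - c*0*(-4) = 5 - 0*(-4) = 5 - 1*0 = 5 + 0 = 5)
t(g(2))*(-8*m(6, 2)) = 5*(-8*5) = 5*(-40) = -200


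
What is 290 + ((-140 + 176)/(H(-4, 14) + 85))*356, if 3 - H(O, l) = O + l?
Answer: 5906/13 ≈ 454.31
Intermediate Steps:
H(O, l) = 3 - O - l (H(O, l) = 3 - (O + l) = 3 + (-O - l) = 3 - O - l)
290 + ((-140 + 176)/(H(-4, 14) + 85))*356 = 290 + ((-140 + 176)/((3 - 1*(-4) - 1*14) + 85))*356 = 290 + (36/((3 + 4 - 14) + 85))*356 = 290 + (36/(-7 + 85))*356 = 290 + (36/78)*356 = 290 + (36*(1/78))*356 = 290 + (6/13)*356 = 290 + 2136/13 = 5906/13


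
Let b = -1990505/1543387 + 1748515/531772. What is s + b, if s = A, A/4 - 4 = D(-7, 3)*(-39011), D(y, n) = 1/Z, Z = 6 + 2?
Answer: -15993977033989033/820729991764 ≈ -19488.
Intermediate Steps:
Z = 8
D(y, n) = 1/8
b = 1640140495445/820729991764 (b = -1990505*1/1543387 + 1748515*(1/531772) = -1990505/1543387 + 1748515/531772 = 1640140495445/820729991764 ≈ 1.9984)
A = -38979/2 (A = 16 + 4*((1/8)*(-39011)) = 16 + 4*(-39011/8) = 16 - 39011/2 = -38979/2 ≈ -19490.)
s = -38979/2 ≈ -19490.
s + b = -38979/2 + 1640140495445/820729991764 = -15993977033989033/820729991764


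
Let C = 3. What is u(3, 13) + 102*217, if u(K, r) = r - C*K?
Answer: 22138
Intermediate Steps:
u(K, r) = r - 3*K
u(3, 13) + 102*217 = (13 - 3*3) + 102*217 = (13 - 9) + 22134 = 4 + 22134 = 22138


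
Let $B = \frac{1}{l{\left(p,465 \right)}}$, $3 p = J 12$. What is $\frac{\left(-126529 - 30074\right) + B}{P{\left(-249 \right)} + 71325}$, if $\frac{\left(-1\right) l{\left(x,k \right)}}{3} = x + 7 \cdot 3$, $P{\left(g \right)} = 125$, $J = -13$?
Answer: $- \frac{7282039}{3322425} \approx -2.1918$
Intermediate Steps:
$p = -52$ ($p = \frac{\left(-13\right) 12}{3} = \frac{1}{3} \left(-156\right) = -52$)
$l{\left(x,k \right)} = -63 - 3 x$ ($l{\left(x,k \right)} = - 3 \left(x + 7 \cdot 3\right) = - 3 \left(x + 21\right) = - 3 \left(21 + x\right) = -63 - 3 x$)
$B = \frac{1}{93}$ ($B = \frac{1}{-63 - -156} = \frac{1}{-63 + 156} = \frac{1}{93} \approx 0.010753$)
$\frac{\left(-126529 - 30074\right) + B}{P{\left(-249 \right)} + 71325} = \frac{\left(-126529 - 30074\right) + \frac{1}{93}}{125 + 71325} = \frac{-156603 + \frac{1}{93}}{71450} = \left(- \frac{14564078}{93}\right) \frac{1}{71450} = - \frac{7282039}{3322425}$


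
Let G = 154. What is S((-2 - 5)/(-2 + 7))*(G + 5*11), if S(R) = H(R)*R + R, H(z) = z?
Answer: 2926/25 ≈ 117.04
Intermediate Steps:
S(R) = R + R² (S(R) = R*R + R = R² + R = R + R²)
S((-2 - 5)/(-2 + 7))*(G + 5*11) = (((-2 - 5)/(-2 + 7))*(1 + (-2 - 5)/(-2 + 7)))*(154 + 5*11) = ((-7/5)*(1 - 7/5))*(154 + 55) = ((-7*⅕)*(1 - 7*⅕))*209 = -7*(1 - 7/5)/5*209 = -7/5*(-⅖)*209 = (14/25)*209 = 2926/25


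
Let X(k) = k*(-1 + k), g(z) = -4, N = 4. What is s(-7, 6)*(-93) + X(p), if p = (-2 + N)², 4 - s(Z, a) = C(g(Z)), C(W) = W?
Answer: -732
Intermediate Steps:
s(Z, a) = 8 (s(Z, a) = 4 - 1*(-4) = 4 + 4 = 8)
p = 4 (p = (-2 + 4)² = 2² = 4)
s(-7, 6)*(-93) + X(p) = 8*(-93) + 4*(-1 + 4) = -744 + 4*3 = -744 + 12 = -732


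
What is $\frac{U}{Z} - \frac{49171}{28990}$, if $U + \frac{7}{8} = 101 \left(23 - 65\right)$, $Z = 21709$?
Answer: $- \frac{4761816741}{2517375640} \approx -1.8916$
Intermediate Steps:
$U = - \frac{33943}{8}$ ($U = - \frac{7}{8} + 101 \left(23 - 65\right) = - \frac{7}{8} + 101 \left(-42\right) = - \frac{7}{8} - 4242 = - \frac{33943}{8} \approx -4242.9$)
$\frac{U}{Z} - \frac{49171}{28990} = - \frac{33943}{8 \cdot 21709} - \frac{49171}{28990} = \left(- \frac{33943}{8}\right) \frac{1}{21709} - \frac{49171}{28990} = - \frac{33943}{173672} - \frac{49171}{28990} = - \frac{4761816741}{2517375640}$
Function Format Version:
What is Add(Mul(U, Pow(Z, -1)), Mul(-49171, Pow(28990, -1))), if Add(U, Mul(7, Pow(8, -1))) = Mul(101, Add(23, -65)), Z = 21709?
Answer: Rational(-4761816741, 2517375640) ≈ -1.8916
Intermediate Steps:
U = Rational(-33943, 8) (U = Add(Rational(-7, 8), Mul(101, Add(23, -65))) = Add(Rational(-7, 8), Mul(101, -42)) = Add(Rational(-7, 8), -4242) = Rational(-33943, 8) ≈ -4242.9)
Add(Mul(U, Pow(Z, -1)), Mul(-49171, Pow(28990, -1))) = Add(Mul(Rational(-33943, 8), Pow(21709, -1)), Mul(-49171, Pow(28990, -1))) = Add(Mul(Rational(-33943, 8), Rational(1, 21709)), Mul(-49171, Rational(1, 28990))) = Add(Rational(-33943, 173672), Rational(-49171, 28990)) = Rational(-4761816741, 2517375640)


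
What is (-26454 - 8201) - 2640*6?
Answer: -50495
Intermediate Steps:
(-26454 - 8201) - 2640*6 = -34655 - 15840 = -50495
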